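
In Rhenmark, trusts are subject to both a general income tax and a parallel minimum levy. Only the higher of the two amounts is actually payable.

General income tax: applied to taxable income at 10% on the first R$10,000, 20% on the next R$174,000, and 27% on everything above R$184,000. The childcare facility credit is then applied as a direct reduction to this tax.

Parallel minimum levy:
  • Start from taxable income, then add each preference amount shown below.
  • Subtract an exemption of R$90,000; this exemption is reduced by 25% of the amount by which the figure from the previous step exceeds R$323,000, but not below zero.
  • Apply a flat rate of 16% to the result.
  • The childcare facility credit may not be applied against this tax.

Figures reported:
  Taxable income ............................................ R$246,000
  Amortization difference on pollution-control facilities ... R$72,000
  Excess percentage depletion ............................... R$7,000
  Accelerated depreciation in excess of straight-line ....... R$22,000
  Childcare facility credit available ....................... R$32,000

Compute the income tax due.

Parallel minimum levy:
  Adjusted income: R$246,000 + R$72,000 + R$7,000 + R$22,000 = R$347,000
  Exemption: R$90,000 − 25% × (R$347,000 − R$323,000) = R$90,000 − R$6,000 = R$84,000
  Base: R$347,000 − R$84,000 = R$263,000
  R$263,000 × 16% = R$42,080

General income tax:
  R$10,000 × 10% = R$1,000
  R$174,000 × 20% = R$34,800
  R$62,000 × 27% = R$16,740
  → R$52,540
  Less childcare facility credit R$32,000 → R$20,540

R$42,080 > R$20,540, so the parallel minimum levy is the binding amount.

R$42,080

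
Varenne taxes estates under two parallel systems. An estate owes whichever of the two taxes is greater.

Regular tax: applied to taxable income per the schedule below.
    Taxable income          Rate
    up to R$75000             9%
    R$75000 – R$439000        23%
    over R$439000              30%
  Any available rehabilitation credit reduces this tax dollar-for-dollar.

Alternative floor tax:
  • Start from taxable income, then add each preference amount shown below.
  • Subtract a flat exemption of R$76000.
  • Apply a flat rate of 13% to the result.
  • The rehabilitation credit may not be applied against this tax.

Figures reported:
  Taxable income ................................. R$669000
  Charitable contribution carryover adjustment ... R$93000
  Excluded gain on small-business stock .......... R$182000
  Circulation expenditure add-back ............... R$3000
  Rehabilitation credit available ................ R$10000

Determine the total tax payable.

R$149470

Regular tax:
  R$75000 × 9% = R$6750
  R$364000 × 23% = R$83720
  R$230000 × 30% = R$69000
  → R$159470
  Less rehabilitation credit R$10000 → R$149470

Alternative floor tax:
  Adjusted income: R$669000 + R$93000 + R$182000 + R$3000 = R$947000
  Less exemption R$76000 → base R$871000
  R$871000 × 13% = R$113230

R$149470 > R$113230, so the regular tax governs.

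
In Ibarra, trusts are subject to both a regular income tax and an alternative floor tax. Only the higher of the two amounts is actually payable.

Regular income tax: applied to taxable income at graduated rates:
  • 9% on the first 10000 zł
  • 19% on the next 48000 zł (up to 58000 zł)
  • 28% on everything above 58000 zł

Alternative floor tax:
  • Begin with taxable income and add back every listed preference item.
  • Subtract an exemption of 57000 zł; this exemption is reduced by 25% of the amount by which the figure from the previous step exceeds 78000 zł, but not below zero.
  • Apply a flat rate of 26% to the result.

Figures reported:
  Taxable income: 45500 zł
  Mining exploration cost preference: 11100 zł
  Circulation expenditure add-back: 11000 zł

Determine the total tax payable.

7645 zł

Regular income tax:
  10000 zł × 9% = 900 zł
  35500 zł × 19% = 6745 zł
  → 7645 zł

Alternative floor tax:
  Adjusted income: 45500 zł + 11100 zł + 11000 zł = 67600 zł
  Exemption: 67600 zł ≤ 78000 zł, so full 57000 zł applies
  Base: 67600 zł − 57000 zł = 10600 zł
  10600 zł × 26% = 2756 zł

7645 zł > 2756 zł, so the regular income tax governs.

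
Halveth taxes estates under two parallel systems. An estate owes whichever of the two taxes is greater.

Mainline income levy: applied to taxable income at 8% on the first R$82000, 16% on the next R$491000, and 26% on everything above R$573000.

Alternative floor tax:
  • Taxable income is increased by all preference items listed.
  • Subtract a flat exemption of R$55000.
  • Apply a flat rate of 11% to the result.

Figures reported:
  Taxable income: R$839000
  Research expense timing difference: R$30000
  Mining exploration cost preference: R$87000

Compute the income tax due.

Mainline income levy:
  R$82000 × 8% = R$6560
  R$491000 × 16% = R$78560
  R$266000 × 26% = R$69160
  → R$154280

Alternative floor tax:
  Adjusted income: R$839000 + R$30000 + R$87000 = R$956000
  Less exemption R$55000 → base R$901000
  R$901000 × 11% = R$99110

R$154280 > R$99110, so the mainline income levy governs.

R$154280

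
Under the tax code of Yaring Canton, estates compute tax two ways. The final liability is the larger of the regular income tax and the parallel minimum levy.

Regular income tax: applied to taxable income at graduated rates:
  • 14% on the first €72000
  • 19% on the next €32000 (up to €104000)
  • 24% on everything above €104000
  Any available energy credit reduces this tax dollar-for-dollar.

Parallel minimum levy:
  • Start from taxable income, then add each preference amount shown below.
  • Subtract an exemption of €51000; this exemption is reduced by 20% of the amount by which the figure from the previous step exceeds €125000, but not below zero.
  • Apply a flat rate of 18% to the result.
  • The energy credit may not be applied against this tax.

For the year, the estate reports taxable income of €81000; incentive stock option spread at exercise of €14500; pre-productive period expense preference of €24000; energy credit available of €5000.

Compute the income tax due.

Regular income tax:
  €72000 × 14% = €10080
  €9000 × 19% = €1710
  → €11790
  Less energy credit €5000 → €6790

Parallel minimum levy:
  Adjusted income: €81000 + €14500 + €24000 = €119500
  Exemption: €119500 ≤ €125000, so full €51000 applies
  Base: €119500 − €51000 = €68500
  €68500 × 18% = €12330

€12330 > €6790, so the parallel minimum levy is the binding amount.

€12330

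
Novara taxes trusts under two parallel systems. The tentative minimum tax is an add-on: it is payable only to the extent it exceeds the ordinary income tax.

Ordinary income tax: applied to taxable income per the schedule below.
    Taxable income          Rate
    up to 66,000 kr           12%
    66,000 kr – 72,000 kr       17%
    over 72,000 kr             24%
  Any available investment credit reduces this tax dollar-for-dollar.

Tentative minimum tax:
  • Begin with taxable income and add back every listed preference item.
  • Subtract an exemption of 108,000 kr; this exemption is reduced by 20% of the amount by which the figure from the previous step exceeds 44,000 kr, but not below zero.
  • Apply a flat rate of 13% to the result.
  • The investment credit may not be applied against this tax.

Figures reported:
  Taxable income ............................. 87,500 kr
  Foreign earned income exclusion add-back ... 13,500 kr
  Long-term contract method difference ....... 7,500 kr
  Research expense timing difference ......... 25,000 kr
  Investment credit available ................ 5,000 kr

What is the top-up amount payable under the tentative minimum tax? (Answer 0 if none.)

Tentative minimum tax:
  Adjusted income: 87,500 kr + 13,500 kr + 7,500 kr + 25,000 kr = 133,500 kr
  Exemption: 108,000 kr − 20% × (133,500 kr − 44,000 kr) = 108,000 kr − 17,900 kr = 90,100 kr
  Base: 133,500 kr − 90,100 kr = 43,400 kr
  43,400 kr × 13% = 5,642 kr

Ordinary income tax:
  66,000 kr × 12% = 7,920 kr
  6,000 kr × 17% = 1,020 kr
  15,500 kr × 24% = 3,720 kr
  → 12,660 kr
  Less investment credit 5,000 kr → 7,660 kr

5,642 kr ≤ 7,660 kr, so no add-on is due.

0 kr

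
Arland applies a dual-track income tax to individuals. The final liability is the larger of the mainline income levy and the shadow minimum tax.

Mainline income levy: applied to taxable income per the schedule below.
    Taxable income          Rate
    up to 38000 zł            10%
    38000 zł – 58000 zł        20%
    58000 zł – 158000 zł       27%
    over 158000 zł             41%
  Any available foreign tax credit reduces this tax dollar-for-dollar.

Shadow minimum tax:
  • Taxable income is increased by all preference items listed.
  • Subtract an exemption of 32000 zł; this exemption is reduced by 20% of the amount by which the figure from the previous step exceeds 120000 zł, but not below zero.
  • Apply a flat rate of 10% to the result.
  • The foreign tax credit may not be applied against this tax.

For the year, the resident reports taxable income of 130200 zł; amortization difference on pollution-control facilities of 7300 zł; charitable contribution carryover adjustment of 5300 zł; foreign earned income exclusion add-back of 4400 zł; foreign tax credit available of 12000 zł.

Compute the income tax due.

15294 zł

Mainline income levy:
  38000 zł × 10% = 3800 zł
  20000 zł × 20% = 4000 zł
  72200 zł × 27% = 19494 zł
  → 27294 zł
  Less foreign tax credit 12000 zł → 15294 zł

Shadow minimum tax:
  Adjusted income: 130200 zł + 7300 zł + 5300 zł + 4400 zł = 147200 zł
  Exemption: 32000 zł − 20% × (147200 zł − 120000 zł) = 32000 zł − 5440 zł = 26560 zł
  Base: 147200 zł − 26560 zł = 120640 zł
  120640 zł × 10% = 12064 zł

15294 zł > 12064 zł, so the mainline income levy governs.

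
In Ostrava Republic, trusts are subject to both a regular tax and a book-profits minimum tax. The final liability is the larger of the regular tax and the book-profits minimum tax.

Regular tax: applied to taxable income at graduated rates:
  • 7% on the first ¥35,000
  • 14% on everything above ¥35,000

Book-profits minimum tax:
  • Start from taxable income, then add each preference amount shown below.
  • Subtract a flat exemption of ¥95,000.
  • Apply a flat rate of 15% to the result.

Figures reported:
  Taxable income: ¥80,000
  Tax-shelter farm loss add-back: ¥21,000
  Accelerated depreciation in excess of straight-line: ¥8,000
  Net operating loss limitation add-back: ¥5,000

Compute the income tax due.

Book-profits minimum tax:
  Adjusted income: ¥80,000 + ¥21,000 + ¥8,000 + ¥5,000 = ¥114,000
  Less exemption ¥95,000 → base ¥19,000
  ¥19,000 × 15% = ¥2,850

Regular tax:
  ¥35,000 × 7% = ¥2,450
  ¥45,000 × 14% = ¥6,300
  → ¥8,750

¥8,750 > ¥2,850, so the regular tax governs.

¥8,750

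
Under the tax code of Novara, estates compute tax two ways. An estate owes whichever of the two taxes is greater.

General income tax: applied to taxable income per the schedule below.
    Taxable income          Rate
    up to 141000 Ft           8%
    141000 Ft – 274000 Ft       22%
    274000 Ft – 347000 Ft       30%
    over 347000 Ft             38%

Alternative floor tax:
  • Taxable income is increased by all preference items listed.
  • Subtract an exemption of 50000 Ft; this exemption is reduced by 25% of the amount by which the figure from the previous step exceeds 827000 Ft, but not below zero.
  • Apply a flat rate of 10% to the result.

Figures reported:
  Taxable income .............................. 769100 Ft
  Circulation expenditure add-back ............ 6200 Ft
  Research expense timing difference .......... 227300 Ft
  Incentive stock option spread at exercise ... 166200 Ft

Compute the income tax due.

222838 Ft

General income tax:
  141000 Ft × 8% = 11280 Ft
  133000 Ft × 22% = 29260 Ft
  73000 Ft × 30% = 21900 Ft
  422100 Ft × 38% = 160398 Ft
  → 222838 Ft

Alternative floor tax:
  Adjusted income: 769100 Ft + 6200 Ft + 227300 Ft + 166200 Ft = 1168800 Ft
  Exemption: 25% × (1168800 Ft − 827000 Ft) = 85450 Ft ≥ 50000 Ft, so the exemption is fully phased out
  Base: 1168800 Ft − 0 Ft = 1168800 Ft
  1168800 Ft × 10% = 116880 Ft

222838 Ft > 116880 Ft, so the general income tax governs.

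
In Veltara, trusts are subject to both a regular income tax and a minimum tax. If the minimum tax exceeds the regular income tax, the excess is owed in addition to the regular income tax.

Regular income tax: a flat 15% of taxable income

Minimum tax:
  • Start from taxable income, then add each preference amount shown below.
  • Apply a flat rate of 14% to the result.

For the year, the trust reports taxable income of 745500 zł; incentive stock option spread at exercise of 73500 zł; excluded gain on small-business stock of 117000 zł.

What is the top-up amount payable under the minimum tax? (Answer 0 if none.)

Regular income tax:
  745500 zł × 15% = 111825 zł

Minimum tax:
  Adjusted income: 745500 zł + 73500 zł + 117000 zł = 936000 zł
  936000 zł × 14% = 131040 zł

Excess of minimum tax over regular income tax: 131040 zł − 111825 zł = 19215 zł.

19215 zł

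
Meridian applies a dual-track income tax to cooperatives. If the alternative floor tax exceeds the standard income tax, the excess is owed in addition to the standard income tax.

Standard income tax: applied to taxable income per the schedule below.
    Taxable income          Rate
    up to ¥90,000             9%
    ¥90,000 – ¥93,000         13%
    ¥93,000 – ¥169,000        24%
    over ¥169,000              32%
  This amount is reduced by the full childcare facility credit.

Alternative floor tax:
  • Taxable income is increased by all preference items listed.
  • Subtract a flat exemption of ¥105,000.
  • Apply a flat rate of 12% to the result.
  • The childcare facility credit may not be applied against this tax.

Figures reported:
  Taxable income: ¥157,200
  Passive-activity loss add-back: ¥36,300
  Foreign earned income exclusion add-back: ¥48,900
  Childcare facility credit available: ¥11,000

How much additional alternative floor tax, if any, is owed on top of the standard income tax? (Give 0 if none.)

Standard income tax:
  ¥90,000 × 9% = ¥8,100
  ¥3,000 × 13% = ¥390
  ¥64,200 × 24% = ¥15,408
  → ¥23,898
  Less childcare facility credit ¥11,000 → ¥12,898

Alternative floor tax:
  Adjusted income: ¥157,200 + ¥36,300 + ¥48,900 = ¥242,400
  Less exemption ¥105,000 → base ¥137,400
  ¥137,400 × 12% = ¥16,488

Excess of alternative floor tax over standard income tax: ¥16,488 − ¥12,898 = ¥3,590.

¥3,590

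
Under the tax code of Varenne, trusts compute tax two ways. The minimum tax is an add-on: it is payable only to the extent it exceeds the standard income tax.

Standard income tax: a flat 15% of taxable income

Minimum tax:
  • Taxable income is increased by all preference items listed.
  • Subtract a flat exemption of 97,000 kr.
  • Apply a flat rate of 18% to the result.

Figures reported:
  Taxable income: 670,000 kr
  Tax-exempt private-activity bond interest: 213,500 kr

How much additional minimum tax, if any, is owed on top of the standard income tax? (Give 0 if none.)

41,070 kr

Standard income tax:
  670,000 kr × 15% = 100,500 kr

Minimum tax:
  Adjusted income: 670,000 kr + 213,500 kr = 883,500 kr
  Less exemption 97,000 kr → base 786,500 kr
  786,500 kr × 18% = 141,570 kr

Excess of minimum tax over standard income tax: 141,570 kr − 100,500 kr = 41,070 kr.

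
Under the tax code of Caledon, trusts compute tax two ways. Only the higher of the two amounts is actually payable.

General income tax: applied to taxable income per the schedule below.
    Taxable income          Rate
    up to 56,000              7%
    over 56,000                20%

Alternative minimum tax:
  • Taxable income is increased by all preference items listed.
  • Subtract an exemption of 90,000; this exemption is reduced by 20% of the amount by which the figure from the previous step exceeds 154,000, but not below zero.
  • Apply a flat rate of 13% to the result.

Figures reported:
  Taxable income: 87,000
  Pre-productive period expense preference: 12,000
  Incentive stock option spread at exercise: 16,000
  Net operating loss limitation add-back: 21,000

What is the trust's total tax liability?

10,120

Alternative minimum tax:
  Adjusted income: 87,000 + 12,000 + 16,000 + 21,000 = 136,000
  Exemption: 136,000 ≤ 154,000, so full 90,000 applies
  Base: 136,000 − 90,000 = 46,000
  46,000 × 13% = 5,980

General income tax:
  56,000 × 7% = 3,920
  31,000 × 20% = 6,200
  → 10,120

10,120 > 5,980, so the general income tax governs.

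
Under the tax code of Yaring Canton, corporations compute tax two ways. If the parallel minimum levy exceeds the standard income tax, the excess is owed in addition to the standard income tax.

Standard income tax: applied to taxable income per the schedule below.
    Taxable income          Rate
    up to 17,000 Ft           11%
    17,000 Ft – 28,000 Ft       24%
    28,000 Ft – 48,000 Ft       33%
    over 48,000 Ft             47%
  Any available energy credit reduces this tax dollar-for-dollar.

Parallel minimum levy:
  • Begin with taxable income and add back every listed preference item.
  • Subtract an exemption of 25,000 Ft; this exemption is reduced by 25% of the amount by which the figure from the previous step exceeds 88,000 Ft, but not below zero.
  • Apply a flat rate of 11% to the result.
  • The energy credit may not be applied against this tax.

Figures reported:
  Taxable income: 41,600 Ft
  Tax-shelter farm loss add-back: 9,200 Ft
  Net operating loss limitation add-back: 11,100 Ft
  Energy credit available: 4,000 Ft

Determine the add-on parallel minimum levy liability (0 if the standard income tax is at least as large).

Standard income tax:
  17,000 Ft × 11% = 1,870 Ft
  11,000 Ft × 24% = 2,640 Ft
  13,600 Ft × 33% = 4,488 Ft
  → 8,998 Ft
  Less energy credit 4,000 Ft → 4,998 Ft

Parallel minimum levy:
  Adjusted income: 41,600 Ft + 9,200 Ft + 11,100 Ft = 61,900 Ft
  Exemption: 61,900 Ft ≤ 88,000 Ft, so full 25,000 Ft applies
  Base: 61,900 Ft − 25,000 Ft = 36,900 Ft
  36,900 Ft × 11% = 4,059 Ft

4,059 Ft ≤ 4,998 Ft, so no add-on is due.

0 Ft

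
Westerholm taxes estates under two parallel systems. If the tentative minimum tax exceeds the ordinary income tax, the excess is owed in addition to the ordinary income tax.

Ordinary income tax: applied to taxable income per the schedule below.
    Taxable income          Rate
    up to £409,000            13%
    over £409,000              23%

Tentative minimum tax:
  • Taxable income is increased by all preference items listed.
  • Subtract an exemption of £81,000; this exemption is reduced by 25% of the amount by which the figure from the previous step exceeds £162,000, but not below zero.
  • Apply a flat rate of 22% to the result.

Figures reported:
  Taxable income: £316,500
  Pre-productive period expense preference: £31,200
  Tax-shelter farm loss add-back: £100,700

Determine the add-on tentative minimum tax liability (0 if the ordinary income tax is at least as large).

£55,435

Ordinary income tax:
  £316,500 × 13% = £41,145

Tentative minimum tax:
  Adjusted income: £316,500 + £31,200 + £100,700 = £448,400
  Exemption: £81,000 − 25% × (£448,400 − £162,000) = £81,000 − £71,600 = £9,400
  Base: £448,400 − £9,400 = £439,000
  £439,000 × 22% = £96,580

Excess of tentative minimum tax over ordinary income tax: £96,580 − £41,145 = £55,435.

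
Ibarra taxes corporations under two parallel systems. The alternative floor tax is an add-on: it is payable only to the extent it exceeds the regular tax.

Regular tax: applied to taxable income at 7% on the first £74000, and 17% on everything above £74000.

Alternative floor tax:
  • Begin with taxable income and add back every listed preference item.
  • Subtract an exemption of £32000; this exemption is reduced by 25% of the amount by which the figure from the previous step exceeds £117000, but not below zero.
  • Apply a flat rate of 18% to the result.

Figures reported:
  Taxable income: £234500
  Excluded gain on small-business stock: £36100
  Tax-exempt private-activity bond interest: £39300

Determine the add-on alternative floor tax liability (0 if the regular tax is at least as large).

£23317

Alternative floor tax:
  Adjusted income: £234500 + £36100 + £39300 = £309900
  Exemption: 25% × (£309900 − £117000) = £48225 ≥ £32000, so the exemption is fully phased out
  Base: £309900 − £0 = £309900
  £309900 × 18% = £55782

Regular tax:
  £74000 × 7% = £5180
  £160500 × 17% = £27285
  → £32465

Excess of alternative floor tax over regular tax: £55782 − £32465 = £23317.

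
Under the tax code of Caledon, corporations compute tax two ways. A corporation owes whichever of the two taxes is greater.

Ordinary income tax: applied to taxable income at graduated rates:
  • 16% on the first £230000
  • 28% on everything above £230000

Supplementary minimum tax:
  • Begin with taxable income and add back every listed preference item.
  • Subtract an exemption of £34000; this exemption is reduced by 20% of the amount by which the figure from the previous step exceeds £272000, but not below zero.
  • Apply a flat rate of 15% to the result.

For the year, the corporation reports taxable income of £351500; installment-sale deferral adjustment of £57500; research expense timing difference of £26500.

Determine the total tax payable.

£70820

Ordinary income tax:
  £230000 × 16% = £36800
  £121500 × 28% = £34020
  → £70820

Supplementary minimum tax:
  Adjusted income: £351500 + £57500 + £26500 = £435500
  Exemption: £34000 − 20% × (£435500 − £272000) = £34000 − £32700 = £1300
  Base: £435500 − £1300 = £434200
  £434200 × 15% = £65130

£70820 > £65130, so the ordinary income tax governs.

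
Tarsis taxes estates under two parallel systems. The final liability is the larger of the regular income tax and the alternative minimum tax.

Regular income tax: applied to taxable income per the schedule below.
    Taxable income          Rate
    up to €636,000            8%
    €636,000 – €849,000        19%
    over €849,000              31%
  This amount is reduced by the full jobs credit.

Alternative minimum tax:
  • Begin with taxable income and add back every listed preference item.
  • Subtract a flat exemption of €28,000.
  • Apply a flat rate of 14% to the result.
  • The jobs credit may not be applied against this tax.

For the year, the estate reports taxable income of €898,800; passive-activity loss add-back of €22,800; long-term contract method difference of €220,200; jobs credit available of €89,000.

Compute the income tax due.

€155,932

Alternative minimum tax:
  Adjusted income: €898,800 + €22,800 + €220,200 = €1,141,800
  Less exemption €28,000 → base €1,113,800
  €1,113,800 × 14% = €155,932

Regular income tax:
  €636,000 × 8% = €50,880
  €213,000 × 19% = €40,470
  €49,800 × 31% = €15,438
  → €106,788
  Less jobs credit €89,000 → €17,788

€155,932 > €17,788, so the alternative minimum tax is the binding amount.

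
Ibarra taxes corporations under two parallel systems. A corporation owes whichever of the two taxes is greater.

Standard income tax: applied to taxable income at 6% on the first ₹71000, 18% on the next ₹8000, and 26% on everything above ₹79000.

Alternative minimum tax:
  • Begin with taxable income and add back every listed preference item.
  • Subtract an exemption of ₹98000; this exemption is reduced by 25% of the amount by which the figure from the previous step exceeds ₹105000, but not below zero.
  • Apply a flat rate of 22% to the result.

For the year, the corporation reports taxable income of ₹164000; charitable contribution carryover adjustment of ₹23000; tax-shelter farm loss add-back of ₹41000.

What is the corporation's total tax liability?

₹35365

Alternative minimum tax:
  Adjusted income: ₹164000 + ₹23000 + ₹41000 = ₹228000
  Exemption: ₹98000 − 25% × (₹228000 − ₹105000) = ₹98000 − ₹30750 = ₹67250
  Base: ₹228000 − ₹67250 = ₹160750
  ₹160750 × 22% = ₹35365

Standard income tax:
  ₹71000 × 6% = ₹4260
  ₹8000 × 18% = ₹1440
  ₹85000 × 26% = ₹22100
  → ₹27800

₹35365 > ₹27800, so the alternative minimum tax is the binding amount.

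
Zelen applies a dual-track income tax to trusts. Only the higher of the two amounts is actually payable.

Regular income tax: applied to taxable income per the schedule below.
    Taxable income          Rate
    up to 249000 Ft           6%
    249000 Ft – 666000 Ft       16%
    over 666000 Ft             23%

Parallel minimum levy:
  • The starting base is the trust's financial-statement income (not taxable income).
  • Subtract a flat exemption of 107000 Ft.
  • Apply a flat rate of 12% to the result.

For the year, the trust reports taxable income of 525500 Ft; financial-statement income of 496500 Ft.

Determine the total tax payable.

Parallel minimum levy:
  Base (financial-statement income): 496500 Ft
  Less exemption 107000 Ft → base 389500 Ft
  389500 Ft × 12% = 46740 Ft

Regular income tax:
  249000 Ft × 6% = 14940 Ft
  276500 Ft × 16% = 44240 Ft
  → 59180 Ft

59180 Ft > 46740 Ft, so the regular income tax governs.

59180 Ft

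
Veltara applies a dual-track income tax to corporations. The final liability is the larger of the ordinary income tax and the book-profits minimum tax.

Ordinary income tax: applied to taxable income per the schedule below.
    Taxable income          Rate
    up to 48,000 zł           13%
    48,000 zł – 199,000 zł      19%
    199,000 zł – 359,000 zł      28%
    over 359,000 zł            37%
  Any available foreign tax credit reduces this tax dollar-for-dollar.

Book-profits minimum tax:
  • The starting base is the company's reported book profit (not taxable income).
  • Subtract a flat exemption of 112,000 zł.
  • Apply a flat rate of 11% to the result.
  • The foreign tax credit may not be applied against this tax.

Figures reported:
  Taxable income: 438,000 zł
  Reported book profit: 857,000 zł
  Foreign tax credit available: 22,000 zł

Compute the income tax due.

Book-profits minimum tax:
  Base (reported book profit): 857,000 zł
  Less exemption 112,000 zł → base 745,000 zł
  745,000 zł × 11% = 81,950 zł

Ordinary income tax:
  48,000 zł × 13% = 6,240 zł
  151,000 zł × 19% = 28,690 zł
  160,000 zł × 28% = 44,800 zł
  79,000 zł × 37% = 29,230 zł
  → 108,960 zł
  Less foreign tax credit 22,000 zł → 86,960 zł

86,960 zł > 81,950 zł, so the ordinary income tax governs.

86,960 zł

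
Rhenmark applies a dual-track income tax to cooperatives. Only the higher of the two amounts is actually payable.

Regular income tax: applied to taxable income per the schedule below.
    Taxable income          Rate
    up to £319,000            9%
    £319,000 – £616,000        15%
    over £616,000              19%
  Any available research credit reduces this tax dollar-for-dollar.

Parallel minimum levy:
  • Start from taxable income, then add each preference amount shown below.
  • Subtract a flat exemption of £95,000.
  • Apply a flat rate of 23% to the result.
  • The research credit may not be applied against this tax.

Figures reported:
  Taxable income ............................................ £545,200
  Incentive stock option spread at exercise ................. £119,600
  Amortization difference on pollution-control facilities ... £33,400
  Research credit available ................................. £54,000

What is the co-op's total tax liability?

£138,736

Regular income tax:
  £319,000 × 9% = £28,710
  £226,200 × 15% = £33,930
  → £62,640
  Less research credit £54,000 → £8,640

Parallel minimum levy:
  Adjusted income: £545,200 + £119,600 + £33,400 = £698,200
  Less exemption £95,000 → base £603,200
  £603,200 × 23% = £138,736

£138,736 > £8,640, so the parallel minimum levy is the binding amount.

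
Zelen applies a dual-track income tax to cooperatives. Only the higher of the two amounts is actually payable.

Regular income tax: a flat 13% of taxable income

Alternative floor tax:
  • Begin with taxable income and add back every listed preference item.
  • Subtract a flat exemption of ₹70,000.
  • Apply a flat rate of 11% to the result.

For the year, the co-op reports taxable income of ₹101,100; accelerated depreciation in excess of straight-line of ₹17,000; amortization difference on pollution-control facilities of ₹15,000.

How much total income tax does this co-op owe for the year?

₹13,143

Regular income tax:
  ₹101,100 × 13% = ₹13,143

Alternative floor tax:
  Adjusted income: ₹101,100 + ₹17,000 + ₹15,000 = ₹133,100
  Less exemption ₹70,000 → base ₹63,100
  ₹63,100 × 11% = ₹6,941

₹13,143 > ₹6,941, so the regular income tax governs.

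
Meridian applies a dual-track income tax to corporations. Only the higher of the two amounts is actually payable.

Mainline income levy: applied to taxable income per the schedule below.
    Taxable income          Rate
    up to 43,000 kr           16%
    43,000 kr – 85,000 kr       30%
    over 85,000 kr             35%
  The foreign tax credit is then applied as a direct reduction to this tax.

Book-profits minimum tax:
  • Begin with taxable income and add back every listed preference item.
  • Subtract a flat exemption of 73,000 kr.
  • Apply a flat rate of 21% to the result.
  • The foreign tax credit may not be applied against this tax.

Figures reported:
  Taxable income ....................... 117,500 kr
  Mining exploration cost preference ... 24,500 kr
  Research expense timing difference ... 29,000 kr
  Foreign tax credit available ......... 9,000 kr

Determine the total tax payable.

Mainline income levy:
  43,000 kr × 16% = 6,880 kr
  42,000 kr × 30% = 12,600 kr
  32,500 kr × 35% = 11,375 kr
  → 30,855 kr
  Less foreign tax credit 9,000 kr → 21,855 kr

Book-profits minimum tax:
  Adjusted income: 117,500 kr + 24,500 kr + 29,000 kr = 171,000 kr
  Less exemption 73,000 kr → base 98,000 kr
  98,000 kr × 21% = 20,580 kr

21,855 kr > 20,580 kr, so the mainline income levy governs.

21,855 kr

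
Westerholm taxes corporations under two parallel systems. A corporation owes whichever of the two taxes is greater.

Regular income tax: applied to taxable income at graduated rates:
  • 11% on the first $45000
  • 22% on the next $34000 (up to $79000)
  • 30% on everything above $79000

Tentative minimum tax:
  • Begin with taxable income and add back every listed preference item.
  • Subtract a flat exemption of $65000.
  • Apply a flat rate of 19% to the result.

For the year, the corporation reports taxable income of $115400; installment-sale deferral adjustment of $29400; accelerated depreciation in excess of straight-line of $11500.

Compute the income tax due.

$23350

Regular income tax:
  $45000 × 11% = $4950
  $34000 × 22% = $7480
  $36400 × 30% = $10920
  → $23350

Tentative minimum tax:
  Adjusted income: $115400 + $29400 + $11500 = $156300
  Less exemption $65000 → base $91300
  $91300 × 19% = $17347

$23350 > $17347, so the regular income tax governs.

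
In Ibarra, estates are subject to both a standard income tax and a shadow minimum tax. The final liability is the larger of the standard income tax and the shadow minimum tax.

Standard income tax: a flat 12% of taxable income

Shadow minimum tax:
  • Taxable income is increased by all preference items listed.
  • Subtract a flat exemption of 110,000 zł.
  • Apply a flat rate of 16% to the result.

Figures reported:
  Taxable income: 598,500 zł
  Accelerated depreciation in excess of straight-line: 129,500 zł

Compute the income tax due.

98,880 zł

Standard income tax:
  598,500 zł × 12% = 71,820 zł

Shadow minimum tax:
  Adjusted income: 598,500 zł + 129,500 zł = 728,000 zł
  Less exemption 110,000 zł → base 618,000 zł
  618,000 zł × 16% = 98,880 zł

98,880 zł > 71,820 zł, so the shadow minimum tax is the binding amount.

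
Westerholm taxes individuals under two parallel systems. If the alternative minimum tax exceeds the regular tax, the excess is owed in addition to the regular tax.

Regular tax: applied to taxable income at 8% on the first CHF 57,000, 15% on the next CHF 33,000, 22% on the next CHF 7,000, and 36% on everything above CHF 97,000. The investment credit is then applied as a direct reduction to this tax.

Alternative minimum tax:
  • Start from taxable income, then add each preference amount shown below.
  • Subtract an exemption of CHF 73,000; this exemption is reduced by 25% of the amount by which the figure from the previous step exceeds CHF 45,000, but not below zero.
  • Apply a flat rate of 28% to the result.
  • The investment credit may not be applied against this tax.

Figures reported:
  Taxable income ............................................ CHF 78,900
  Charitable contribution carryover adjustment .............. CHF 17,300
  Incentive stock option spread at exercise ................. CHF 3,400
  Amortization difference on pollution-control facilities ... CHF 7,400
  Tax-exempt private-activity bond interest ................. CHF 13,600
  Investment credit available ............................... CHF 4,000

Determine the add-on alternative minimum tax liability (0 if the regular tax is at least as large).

CHF 14,775

Alternative minimum tax:
  Adjusted income: CHF 78,900 + CHF 17,300 + CHF 3,400 + CHF 7,400 + CHF 13,600 = CHF 120,600
  Exemption: CHF 73,000 − 25% × (CHF 120,600 − CHF 45,000) = CHF 73,000 − CHF 18,900 = CHF 54,100
  Base: CHF 120,600 − CHF 54,100 = CHF 66,500
  CHF 66,500 × 28% = CHF 18,620

Regular tax:
  CHF 57,000 × 8% = CHF 4,560
  CHF 21,900 × 15% = CHF 3,285
  → CHF 7,845
  Less investment credit CHF 4,000 → CHF 3,845

Excess of alternative minimum tax over regular tax: CHF 18,620 − CHF 3,845 = CHF 14,775.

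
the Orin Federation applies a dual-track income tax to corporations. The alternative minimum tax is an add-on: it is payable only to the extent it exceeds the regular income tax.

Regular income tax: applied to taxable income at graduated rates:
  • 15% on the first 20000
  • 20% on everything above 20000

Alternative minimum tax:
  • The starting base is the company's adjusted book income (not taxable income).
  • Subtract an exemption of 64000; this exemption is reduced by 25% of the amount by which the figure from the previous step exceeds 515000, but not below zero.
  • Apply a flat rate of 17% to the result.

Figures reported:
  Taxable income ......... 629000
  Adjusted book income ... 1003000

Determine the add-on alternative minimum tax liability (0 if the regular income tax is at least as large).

Regular income tax:
  20000 × 15% = 3000
  609000 × 20% = 121800
  → 124800

Alternative minimum tax:
  Base (adjusted book income): 1003000
  Exemption: 25% × (1003000 − 515000) = 122000 ≥ 64000, so the exemption is fully phased out
  Base: 1003000 − 0 = 1003000
  1003000 × 17% = 170510

Excess of alternative minimum tax over regular income tax: 170510 − 124800 = 45710.

45710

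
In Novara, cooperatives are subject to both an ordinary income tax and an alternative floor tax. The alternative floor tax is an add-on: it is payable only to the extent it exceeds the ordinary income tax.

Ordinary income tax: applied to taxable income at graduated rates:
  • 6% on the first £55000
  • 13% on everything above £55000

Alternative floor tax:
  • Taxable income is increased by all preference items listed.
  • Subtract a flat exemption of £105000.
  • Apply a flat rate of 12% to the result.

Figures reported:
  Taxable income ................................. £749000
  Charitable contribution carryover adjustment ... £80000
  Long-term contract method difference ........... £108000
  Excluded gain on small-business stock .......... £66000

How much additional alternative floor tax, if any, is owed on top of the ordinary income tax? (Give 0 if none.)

£14240

Ordinary income tax:
  £55000 × 6% = £3300
  £694000 × 13% = £90220
  → £93520

Alternative floor tax:
  Adjusted income: £749000 + £80000 + £108000 + £66000 = £1003000
  Less exemption £105000 → base £898000
  £898000 × 12% = £107760

Excess of alternative floor tax over ordinary income tax: £107760 − £93520 = £14240.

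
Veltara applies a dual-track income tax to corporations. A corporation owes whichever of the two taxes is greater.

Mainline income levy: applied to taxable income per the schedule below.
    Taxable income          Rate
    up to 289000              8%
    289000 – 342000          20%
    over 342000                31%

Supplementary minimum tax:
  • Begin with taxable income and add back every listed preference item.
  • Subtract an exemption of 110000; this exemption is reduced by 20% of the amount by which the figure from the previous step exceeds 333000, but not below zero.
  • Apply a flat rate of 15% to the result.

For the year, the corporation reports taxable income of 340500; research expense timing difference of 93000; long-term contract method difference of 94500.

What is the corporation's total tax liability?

68550

Mainline income levy:
  289000 × 8% = 23120
  51500 × 20% = 10300
  → 33420

Supplementary minimum tax:
  Adjusted income: 340500 + 93000 + 94500 = 528000
  Exemption: 110000 − 20% × (528000 − 333000) = 110000 − 39000 = 71000
  Base: 528000 − 71000 = 457000
  457000 × 15% = 68550

68550 > 33420, so the supplementary minimum tax is the binding amount.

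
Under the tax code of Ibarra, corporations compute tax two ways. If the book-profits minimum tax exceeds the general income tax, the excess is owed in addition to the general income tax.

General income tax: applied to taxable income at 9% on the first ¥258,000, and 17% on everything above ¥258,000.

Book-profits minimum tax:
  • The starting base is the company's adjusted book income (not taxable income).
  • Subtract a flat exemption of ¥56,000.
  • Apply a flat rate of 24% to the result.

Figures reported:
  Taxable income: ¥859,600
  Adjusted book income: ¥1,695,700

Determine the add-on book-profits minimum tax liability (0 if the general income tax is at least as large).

¥268,036

Book-profits minimum tax:
  Base (adjusted book income): ¥1,695,700
  Less exemption ¥56,000 → base ¥1,639,700
  ¥1,639,700 × 24% = ¥393,528

General income tax:
  ¥258,000 × 9% = ¥23,220
  ¥601,600 × 17% = ¥102,272
  → ¥125,492

Excess of book-profits minimum tax over general income tax: ¥393,528 − ¥125,492 = ¥268,036.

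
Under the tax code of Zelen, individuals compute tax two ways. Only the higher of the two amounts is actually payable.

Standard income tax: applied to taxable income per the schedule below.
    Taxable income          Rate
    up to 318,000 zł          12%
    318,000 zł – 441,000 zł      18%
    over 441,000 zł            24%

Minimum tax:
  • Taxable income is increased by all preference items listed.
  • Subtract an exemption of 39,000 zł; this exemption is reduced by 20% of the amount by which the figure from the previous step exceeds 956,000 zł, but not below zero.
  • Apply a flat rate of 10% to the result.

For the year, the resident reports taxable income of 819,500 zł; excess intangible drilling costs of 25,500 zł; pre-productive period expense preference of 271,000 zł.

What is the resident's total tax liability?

Standard income tax:
  318,000 zł × 12% = 38,160 zł
  123,000 zł × 18% = 22,140 zł
  378,500 zł × 24% = 90,840 zł
  → 151,140 zł

Minimum tax:
  Adjusted income: 819,500 zł + 25,500 zł + 271,000 zł = 1,116,000 zł
  Exemption: 39,000 zł − 20% × (1,116,000 zł − 956,000 zł) = 39,000 zł − 32,000 zł = 7,000 zł
  Base: 1,116,000 zł − 7,000 zł = 1,109,000 zł
  1,109,000 zł × 10% = 110,900 zł

151,140 zł > 110,900 zł, so the standard income tax governs.

151,140 zł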